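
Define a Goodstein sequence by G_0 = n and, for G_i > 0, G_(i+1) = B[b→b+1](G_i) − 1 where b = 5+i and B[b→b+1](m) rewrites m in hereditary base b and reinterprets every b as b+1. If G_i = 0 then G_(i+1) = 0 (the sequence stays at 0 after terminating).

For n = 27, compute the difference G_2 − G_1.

12

[0] 27 ≡ 5^2 + 2 (base 5). Lift 6: 38. −1: 37.
[1] 37 ≡ 6^2 + 1 (base 6). Lift 7: 50. −1: 49.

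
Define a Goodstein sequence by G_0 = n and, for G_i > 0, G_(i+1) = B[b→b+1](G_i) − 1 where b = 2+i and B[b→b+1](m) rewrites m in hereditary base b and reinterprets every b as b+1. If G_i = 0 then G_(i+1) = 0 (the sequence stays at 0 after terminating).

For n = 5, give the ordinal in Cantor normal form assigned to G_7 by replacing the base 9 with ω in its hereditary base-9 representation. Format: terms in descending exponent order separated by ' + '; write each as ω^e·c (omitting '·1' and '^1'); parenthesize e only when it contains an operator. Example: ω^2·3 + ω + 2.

ω^3·3 + ω^2·3 + ω·2 + 6

step 0: 5 = 2^2 + 1; sub 3 for 2: 3^3 + 1; = 28; G_1 = 28−1 = 27
step 1: 27 = 3^3; sub 4 for 3: 4^4; = 256; G_2 = 256−1 = 255
step 2: 255 = 3·4^3 + 3·4^2 + 3·4 + 3; sub 5 for 4: 3·5^3 + 3·5^2 + 3·5 + 3; = 468; G_3 = 468−1 = 467
step 3: 467 = 3·5^3 + 3·5^2 + 3·5 + 2; sub 6 for 5: 3·6^3 + 3·6^2 + 3·6 + 2; = 776; G_4 = 776−1 = 775
step 4: 775 = 3·6^3 + 3·6^2 + 3·6 + 1; sub 7 for 6: 3·7^3 + 3·7^2 + 3·7 + 1; = 1198; G_5 = 1198−1 = 1197
step 5: 1197 = 3·7^3 + 3·7^2 + 3·7; sub 8 for 7: 3·8^3 + 3·8^2 + 3·8; = 1752; G_6 = 1752−1 = 1751
step 6: 1751 = 3·8^3 + 3·8^2 + 2·8 + 7; sub 9 for 8: 3·9^3 + 3·9^2 + 2·9 + 7; = 2455; G_7 = 2455−1 = 2454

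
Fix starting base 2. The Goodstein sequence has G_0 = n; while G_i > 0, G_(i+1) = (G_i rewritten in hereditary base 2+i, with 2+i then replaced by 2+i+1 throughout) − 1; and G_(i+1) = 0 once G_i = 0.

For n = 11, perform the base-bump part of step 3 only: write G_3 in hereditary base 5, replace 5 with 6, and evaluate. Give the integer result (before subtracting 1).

G_0 = 11. HB_2(11) = 2^(2 + 1) + 2 + 1. Bump = 85. G_1 = 84.
G_1 = 84. HB_3(84) = 3^(3 + 1) + 3. Bump = 1028. G_2 = 1027.
G_2 = 1027. HB_4(1027) = 4^(4 + 1) + 3. Bump = 15628. G_3 = 15627.
G_3 = 15627. HB_5(15627) = 5^(5 + 1) + 2. Bump = 279938. G_4 = 279937.

279938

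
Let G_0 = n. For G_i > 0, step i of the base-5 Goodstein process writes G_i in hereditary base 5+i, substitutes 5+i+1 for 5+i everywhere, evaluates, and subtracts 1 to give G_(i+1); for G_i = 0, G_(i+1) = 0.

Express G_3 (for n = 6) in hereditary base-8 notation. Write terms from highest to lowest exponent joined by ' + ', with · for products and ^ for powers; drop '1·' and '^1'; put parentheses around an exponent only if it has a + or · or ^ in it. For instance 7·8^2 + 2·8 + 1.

5

G_0=6  [base 5] 5 + 1  →[5↦6]→  6 + 1 = 7  −1 ⇒ G_1=6
G_1=6  [base 6] 6  →[6↦7]→  7 = 7  −1 ⇒ G_2=6
G_2=6  [base 7] 6  →[7↦8]→  6 = 6  −1 ⇒ G_3=5
G_3=5  [base 8] 5  →[8↦9]→  5 = 5  −1 ⇒ G_4=4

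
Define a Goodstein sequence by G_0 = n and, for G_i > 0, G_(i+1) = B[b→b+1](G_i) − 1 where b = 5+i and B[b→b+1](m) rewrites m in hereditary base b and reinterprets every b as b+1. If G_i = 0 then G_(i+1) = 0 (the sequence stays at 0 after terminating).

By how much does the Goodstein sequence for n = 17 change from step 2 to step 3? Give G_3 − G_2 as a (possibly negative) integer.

[0] 17 ≡ 3·5 + 2 (base 5). Lift 6: 20. −1: 19.
[1] 19 ≡ 3·6 + 1 (base 6). Lift 7: 22. −1: 21.
[2] 21 ≡ 3·7 (base 7). Lift 8: 24. −1: 23.

2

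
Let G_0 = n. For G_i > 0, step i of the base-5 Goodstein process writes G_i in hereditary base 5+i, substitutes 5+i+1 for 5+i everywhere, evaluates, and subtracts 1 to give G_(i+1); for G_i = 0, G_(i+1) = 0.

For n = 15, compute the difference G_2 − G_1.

1

i=0: 15 = 3·5 (b=5); 5→6: 3·6 = 18; 18−1 = 17
i=1: 17 = 2·6 + 5 (b=6); 6→7: 2·7 + 5 = 19; 19−1 = 18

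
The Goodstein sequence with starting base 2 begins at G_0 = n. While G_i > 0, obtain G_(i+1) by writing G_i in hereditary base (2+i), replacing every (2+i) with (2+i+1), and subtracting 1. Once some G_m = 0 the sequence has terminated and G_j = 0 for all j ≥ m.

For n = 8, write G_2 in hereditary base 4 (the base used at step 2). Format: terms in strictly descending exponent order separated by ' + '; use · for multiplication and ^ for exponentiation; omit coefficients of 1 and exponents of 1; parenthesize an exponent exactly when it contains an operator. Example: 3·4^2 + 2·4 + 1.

2·4^4 + 2·4^2 + 2·4 + 1

step 0: 8 = 2^(2 + 1); sub 3 for 2: 3^(3 + 1); = 81; G_1 = 81−1 = 80
step 1: 80 = 2·3^3 + 2·3^2 + 2·3 + 2; sub 4 for 3: 2·4^4 + 2·4^2 + 2·4 + 2; = 554; G_2 = 554−1 = 553
step 2: 553 = 2·4^4 + 2·4^2 + 2·4 + 1; sub 5 for 4: 2·5^5 + 2·5^2 + 2·5 + 1; = 6311; G_3 = 6311−1 = 6310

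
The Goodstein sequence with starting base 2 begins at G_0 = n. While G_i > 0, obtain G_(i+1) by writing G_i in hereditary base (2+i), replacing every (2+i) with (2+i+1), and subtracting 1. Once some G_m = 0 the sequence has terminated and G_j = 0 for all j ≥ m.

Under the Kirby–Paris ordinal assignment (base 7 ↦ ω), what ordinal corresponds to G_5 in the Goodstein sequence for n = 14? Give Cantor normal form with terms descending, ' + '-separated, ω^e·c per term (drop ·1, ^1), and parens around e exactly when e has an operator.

i=0: 14 = 2^(2 + 1) + 2^2 + 2 (b=2); 2→3: 3^(3 + 1) + 3^3 + 3 = 111; 111−1 = 110
i=1: 110 = 3^(3 + 1) + 3^3 + 2 (b=3); 3→4: 4^(4 + 1) + 4^4 + 2 = 1282; 1282−1 = 1281
i=2: 1281 = 4^(4 + 1) + 4^4 + 1 (b=4); 4→5: 5^(5 + 1) + 5^5 + 1 = 18751; 18751−1 = 18750
i=3: 18750 = 5^(5 + 1) + 5^5 (b=5); 5→6: 6^(6 + 1) + 6^6 = 326592; 326592−1 = 326591
i=4: 326591 = 6^(6 + 1) + 5·6^5 + 5·6^4 + 5·6^3 + 5·6^2 + 5·6 + 5 (b=6); 6→7: 7^(7 + 1) + 5·7^5 + 5·7^4 + 5·7^3 + 5·7^2 + 5·7 + 5 = 5862841; 5862841−1 = 5862840
i=5: 5862840 = 7^(7 + 1) + 5·7^5 + 5·7^4 + 5·7^3 + 5·7^2 + 5·7 + 4 (b=7); 7→8: 8^(8 + 1) + 5·8^5 + 5·8^4 + 5·8^3 + 5·8^2 + 5·8 + 4 = 134404972; 134404972−1 = 134404971

ω^(ω + 1) + ω^5·5 + ω^4·5 + ω^3·5 + ω^2·5 + ω·5 + 4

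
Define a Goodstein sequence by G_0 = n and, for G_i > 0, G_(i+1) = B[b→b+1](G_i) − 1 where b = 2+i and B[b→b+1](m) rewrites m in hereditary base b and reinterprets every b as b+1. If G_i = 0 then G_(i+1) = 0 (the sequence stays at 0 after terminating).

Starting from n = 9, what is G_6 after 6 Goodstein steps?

50333399

G_0=9  [base 2] 2^(2 + 1) + 1  →[2↦3]→  3^(3 + 1) + 1 = 82  −1 ⇒ G_1=81
G_1=81  [base 3] 3^(3 + 1)  →[3↦4]→  4^(4 + 1) = 1024  −1 ⇒ G_2=1023
G_2=1023  [base 4] 3·4^4 + 3·4^3 + 3·4^2 + 3·4 + 3  →[4↦5]→  3·5^5 + 3·5^3 + 3·5^2 + 3·5 + 3 = 9843  −1 ⇒ G_3=9842
G_3=9842  [base 5] 3·5^5 + 3·5^3 + 3·5^2 + 3·5 + 2  →[5↦6]→  3·6^6 + 3·6^3 + 3·6^2 + 3·6 + 2 = 140744  −1 ⇒ G_4=140743
G_4=140743  [base 6] 3·6^6 + 3·6^3 + 3·6^2 + 3·6 + 1  →[6↦7]→  3·7^7 + 3·7^3 + 3·7^2 + 3·7 + 1 = 2471827  −1 ⇒ G_5=2471826
G_5=2471826  [base 7] 3·7^7 + 3·7^3 + 3·7^2 + 3·7  →[7↦8]→  3·8^8 + 3·8^3 + 3·8^2 + 3·8 = 50333400  −1 ⇒ G_6=50333399
G_6=50333399  [base 8] 3·8^8 + 3·8^3 + 3·8^2 + 2·8 + 7  →[8↦9]→  3·9^9 + 3·9^3 + 3·9^2 + 2·9 + 7 = 1162263922  −1 ⇒ G_7=1162263921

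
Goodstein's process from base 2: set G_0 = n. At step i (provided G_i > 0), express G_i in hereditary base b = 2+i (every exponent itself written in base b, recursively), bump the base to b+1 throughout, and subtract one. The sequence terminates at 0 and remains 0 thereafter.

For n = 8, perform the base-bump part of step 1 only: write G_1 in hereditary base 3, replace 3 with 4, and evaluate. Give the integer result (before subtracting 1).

554

[0] 8 ≡ 2^(2 + 1) (base 2). Lift 3: 81. −1: 80.
[1] 80 ≡ 2·3^3 + 2·3^2 + 2·3 + 2 (base 3). Lift 4: 554. −1: 553.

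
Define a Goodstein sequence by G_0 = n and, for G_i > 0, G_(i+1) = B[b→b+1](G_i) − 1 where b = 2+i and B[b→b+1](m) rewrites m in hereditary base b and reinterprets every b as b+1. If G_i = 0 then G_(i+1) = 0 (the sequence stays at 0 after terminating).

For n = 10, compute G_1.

[0] 10 ≡ 2^(2 + 1) + 2 (base 2). Lift 3: 84. −1: 83.
[1] 83 ≡ 3^(3 + 1) + 2 (base 3). Lift 4: 1026. −1: 1025.

83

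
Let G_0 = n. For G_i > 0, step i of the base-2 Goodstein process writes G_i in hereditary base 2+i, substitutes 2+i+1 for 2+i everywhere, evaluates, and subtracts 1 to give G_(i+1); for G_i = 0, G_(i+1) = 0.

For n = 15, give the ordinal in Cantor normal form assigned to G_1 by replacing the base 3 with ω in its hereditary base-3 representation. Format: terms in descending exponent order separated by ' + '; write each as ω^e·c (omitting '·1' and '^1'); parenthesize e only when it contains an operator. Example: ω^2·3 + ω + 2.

ω^(ω + 1) + ω^ω + ω

base 2: 15 = 2^(2 + 1) + 2^2 + 2 + 1; at 3: 3^(3 + 1) + 3^3 + 3 + 1 = 112; next = 111
base 3: 111 = 3^(3 + 1) + 3^3 + 3; at 4: 4^(4 + 1) + 4^4 + 4 = 1284; next = 1283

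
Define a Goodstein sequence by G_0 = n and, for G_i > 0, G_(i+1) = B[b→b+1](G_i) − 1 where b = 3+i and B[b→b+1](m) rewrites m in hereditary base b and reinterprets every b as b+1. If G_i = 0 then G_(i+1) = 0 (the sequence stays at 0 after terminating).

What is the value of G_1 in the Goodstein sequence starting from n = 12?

19

base 3: 12 = 3^2 + 3; at 4: 4^2 + 4 = 20; next = 19
base 4: 19 = 4^2 + 3; at 5: 5^2 + 3 = 28; next = 27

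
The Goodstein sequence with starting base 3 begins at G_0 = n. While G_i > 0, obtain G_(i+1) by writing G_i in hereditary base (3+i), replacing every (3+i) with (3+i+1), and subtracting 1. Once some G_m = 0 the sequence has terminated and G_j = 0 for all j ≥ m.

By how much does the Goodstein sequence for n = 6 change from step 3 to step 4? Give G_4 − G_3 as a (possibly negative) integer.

0

step 0: 6 = 2·3; sub 4 for 3: 2·4; = 8; G_1 = 8−1 = 7
step 1: 7 = 4 + 3; sub 5 for 4: 5 + 3; = 8; G_2 = 8−1 = 7
step 2: 7 = 5 + 2; sub 6 for 5: 6 + 2; = 8; G_3 = 8−1 = 7
step 3: 7 = 6 + 1; sub 7 for 6: 7 + 1; = 8; G_4 = 8−1 = 7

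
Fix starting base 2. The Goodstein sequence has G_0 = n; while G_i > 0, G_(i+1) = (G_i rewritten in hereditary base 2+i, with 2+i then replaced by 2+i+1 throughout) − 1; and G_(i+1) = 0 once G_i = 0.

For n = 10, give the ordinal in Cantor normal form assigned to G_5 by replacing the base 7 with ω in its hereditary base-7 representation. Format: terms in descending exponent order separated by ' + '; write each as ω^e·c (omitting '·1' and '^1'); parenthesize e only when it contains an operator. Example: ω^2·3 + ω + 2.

ω^ω·5 + ω^5·5 + ω^4·5 + ω^3·5 + ω^2·5 + ω·5 + 4

step 0: 10 = 2^(2 + 1) + 2; sub 3 for 2: 3^(3 + 1) + 3; = 84; G_1 = 84−1 = 83
step 1: 83 = 3^(3 + 1) + 2; sub 4 for 3: 4^(4 + 1) + 2; = 1026; G_2 = 1026−1 = 1025
step 2: 1025 = 4^(4 + 1) + 1; sub 5 for 4: 5^(5 + 1) + 1; = 15626; G_3 = 15626−1 = 15625
step 3: 15625 = 5^(5 + 1); sub 6 for 5: 6^(6 + 1); = 279936; G_4 = 279936−1 = 279935
step 4: 279935 = 5·6^6 + 5·6^5 + 5·6^4 + 5·6^3 + 5·6^2 + 5·6 + 5; sub 7 for 6: 5·7^7 + 5·7^5 + 5·7^4 + 5·7^3 + 5·7^2 + 5·7 + 5; = 4215755; G_5 = 4215755−1 = 4215754
step 5: 4215754 = 5·7^7 + 5·7^5 + 5·7^4 + 5·7^3 + 5·7^2 + 5·7 + 4; sub 8 for 7: 5·8^8 + 5·8^5 + 5·8^4 + 5·8^3 + 5·8^2 + 5·8 + 4; = 84073324; G_6 = 84073324−1 = 84073323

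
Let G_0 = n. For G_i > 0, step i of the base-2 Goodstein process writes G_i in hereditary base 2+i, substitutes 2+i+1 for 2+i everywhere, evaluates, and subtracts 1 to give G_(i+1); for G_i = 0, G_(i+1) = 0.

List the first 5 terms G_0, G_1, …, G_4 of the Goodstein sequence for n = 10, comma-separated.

G_0 = 10. HB_2(10) = 2^(2 + 1) + 2. Bump = 84. G_1 = 83.
G_1 = 83. HB_3(83) = 3^(3 + 1) + 2. Bump = 1026. G_2 = 1025.
G_2 = 1025. HB_4(1025) = 4^(4 + 1) + 1. Bump = 15626. G_3 = 15625.
G_3 = 15625. HB_5(15625) = 5^(5 + 1). Bump = 279936. G_4 = 279935.

10, 83, 1025, 15625, 279935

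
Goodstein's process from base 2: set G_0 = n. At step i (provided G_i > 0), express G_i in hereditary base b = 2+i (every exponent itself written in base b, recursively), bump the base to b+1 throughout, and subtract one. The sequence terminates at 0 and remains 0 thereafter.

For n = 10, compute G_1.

(0) 10|_2 = 2^(2 + 1) + 2 ↦ 3^(3 + 1) + 3|_3 = 84 ⇒ 83
(1) 83|_3 = 3^(3 + 1) + 2 ↦ 4^(4 + 1) + 2|_4 = 1026 ⇒ 1025

83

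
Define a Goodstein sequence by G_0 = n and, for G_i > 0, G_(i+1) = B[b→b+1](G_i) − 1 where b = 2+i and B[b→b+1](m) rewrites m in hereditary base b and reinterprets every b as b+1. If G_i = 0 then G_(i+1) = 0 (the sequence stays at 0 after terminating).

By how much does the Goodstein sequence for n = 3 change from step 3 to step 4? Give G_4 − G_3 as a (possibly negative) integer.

(0) 3|_2 = 2 + 1 ↦ 3 + 1|_3 = 4 ⇒ 3
(1) 3|_3 = 3 ↦ 4|_4 = 4 ⇒ 3
(2) 3|_4 = 3 ↦ 3|_5 = 3 ⇒ 2
(3) 2|_5 = 2 ↦ 2|_6 = 2 ⇒ 1

-1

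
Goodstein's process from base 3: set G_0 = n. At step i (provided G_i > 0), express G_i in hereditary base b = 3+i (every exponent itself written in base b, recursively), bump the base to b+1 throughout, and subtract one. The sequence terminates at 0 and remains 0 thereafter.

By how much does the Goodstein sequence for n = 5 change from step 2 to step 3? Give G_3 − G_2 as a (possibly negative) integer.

0

(0) 5|_3 = 3 + 2 ↦ 4 + 2|_4 = 6 ⇒ 5
(1) 5|_4 = 4 + 1 ↦ 5 + 1|_5 = 6 ⇒ 5
(2) 5|_5 = 5 ↦ 6|_6 = 6 ⇒ 5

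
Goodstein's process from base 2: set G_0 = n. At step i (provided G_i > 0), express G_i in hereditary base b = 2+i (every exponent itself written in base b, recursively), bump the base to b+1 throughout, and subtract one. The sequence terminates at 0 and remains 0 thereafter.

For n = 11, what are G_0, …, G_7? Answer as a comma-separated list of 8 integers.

11, 84, 1027, 15627, 279937, 5764801, 134217727, 2749609302

base 2: 11 = 2^(2 + 1) + 2 + 1; at 3: 3^(3 + 1) + 3 + 1 = 85; next = 84
base 3: 84 = 3^(3 + 1) + 3; at 4: 4^(4 + 1) + 4 = 1028; next = 1027
base 4: 1027 = 4^(4 + 1) + 3; at 5: 5^(5 + 1) + 3 = 15628; next = 15627
base 5: 15627 = 5^(5 + 1) + 2; at 6: 6^(6 + 1) + 2 = 279938; next = 279937
base 6: 279937 = 6^(6 + 1) + 1; at 7: 7^(7 + 1) + 1 = 5764802; next = 5764801
base 7: 5764801 = 7^(7 + 1); at 8: 8^(8 + 1) = 134217728; next = 134217727
base 8: 134217727 = 7·8^8 + 7·8^7 + 7·8^6 + 7·8^5 + 7·8^4 + 7·8^3 + 7·8^2 + 7·8 + 7; at 9: 7·9^9 + 7·9^7 + 7·9^6 + 7·9^5 + 7·9^4 + 7·9^3 + 7·9^2 + 7·9 + 7 = 2749609303; next = 2749609302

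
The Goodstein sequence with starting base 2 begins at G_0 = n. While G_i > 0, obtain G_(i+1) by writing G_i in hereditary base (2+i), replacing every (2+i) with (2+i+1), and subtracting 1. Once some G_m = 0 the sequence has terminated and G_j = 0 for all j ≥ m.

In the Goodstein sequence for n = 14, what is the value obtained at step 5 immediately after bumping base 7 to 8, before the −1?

step 0: 14 = 2^(2 + 1) + 2^2 + 2; sub 3 for 2: 3^(3 + 1) + 3^3 + 3; = 111; G_1 = 111−1 = 110
step 1: 110 = 3^(3 + 1) + 3^3 + 2; sub 4 for 3: 4^(4 + 1) + 4^4 + 2; = 1282; G_2 = 1282−1 = 1281
step 2: 1281 = 4^(4 + 1) + 4^4 + 1; sub 5 for 4: 5^(5 + 1) + 5^5 + 1; = 18751; G_3 = 18751−1 = 18750
step 3: 18750 = 5^(5 + 1) + 5^5; sub 6 for 5: 6^(6 + 1) + 6^6; = 326592; G_4 = 326592−1 = 326591
step 4: 326591 = 6^(6 + 1) + 5·6^5 + 5·6^4 + 5·6^3 + 5·6^2 + 5·6 + 5; sub 7 for 6: 7^(7 + 1) + 5·7^5 + 5·7^4 + 5·7^3 + 5·7^2 + 5·7 + 5; = 5862841; G_5 = 5862841−1 = 5862840

134404972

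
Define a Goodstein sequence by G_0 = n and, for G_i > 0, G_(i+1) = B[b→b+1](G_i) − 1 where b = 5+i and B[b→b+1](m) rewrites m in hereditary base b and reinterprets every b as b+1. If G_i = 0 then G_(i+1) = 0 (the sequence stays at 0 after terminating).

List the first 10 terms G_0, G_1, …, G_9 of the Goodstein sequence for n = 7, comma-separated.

base 5: 7 = 5 + 2; at 6: 6 + 2 = 8; next = 7
base 6: 7 = 6 + 1; at 7: 7 + 1 = 8; next = 7
base 7: 7 = 7; at 8: 8 = 8; next = 7
base 8: 7 = 7; at 9: 7 = 7; next = 6
base 9: 6 = 6; at 10: 6 = 6; next = 5
base 10: 5 = 5; at 11: 5 = 5; next = 4
base 11: 4 = 4; at 12: 4 = 4; next = 3
base 12: 3 = 3; at 13: 3 = 3; next = 2
base 13: 2 = 2; at 14: 2 = 2; next = 1

7, 7, 7, 7, 6, 5, 4, 3, 2, 1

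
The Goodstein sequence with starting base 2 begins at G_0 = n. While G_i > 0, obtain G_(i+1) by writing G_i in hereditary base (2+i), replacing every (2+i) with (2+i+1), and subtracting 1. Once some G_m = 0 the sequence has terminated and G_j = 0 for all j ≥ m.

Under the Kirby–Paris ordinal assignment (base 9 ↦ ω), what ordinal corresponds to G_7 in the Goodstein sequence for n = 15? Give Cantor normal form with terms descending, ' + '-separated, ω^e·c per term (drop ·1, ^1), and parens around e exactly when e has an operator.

G_0 = 15. HB_2(15) = 2^(2 + 1) + 2^2 + 2 + 1. Bump = 112. G_1 = 111.
G_1 = 111. HB_3(111) = 3^(3 + 1) + 3^3 + 3. Bump = 1284. G_2 = 1283.
G_2 = 1283. HB_4(1283) = 4^(4 + 1) + 4^4 + 3. Bump = 18753. G_3 = 18752.
G_3 = 18752. HB_5(18752) = 5^(5 + 1) + 5^5 + 2. Bump = 326594. G_4 = 326593.
G_4 = 326593. HB_6(326593) = 6^(6 + 1) + 6^6 + 1. Bump = 6588345. G_5 = 6588344.
G_5 = 6588344. HB_7(6588344) = 7^(7 + 1) + 7^7. Bump = 150994944. G_6 = 150994943.
G_6 = 150994943. HB_8(150994943) = 8^(8 + 1) + 7·8^7 + 7·8^6 + 7·8^5 + 7·8^4 + 7·8^3 + 7·8^2 + 7·8 + 7. Bump = 3524450281. G_7 = 3524450280.

ω^(ω + 1) + ω^7·7 + ω^6·7 + ω^5·7 + ω^4·7 + ω^3·7 + ω^2·7 + ω·7 + 6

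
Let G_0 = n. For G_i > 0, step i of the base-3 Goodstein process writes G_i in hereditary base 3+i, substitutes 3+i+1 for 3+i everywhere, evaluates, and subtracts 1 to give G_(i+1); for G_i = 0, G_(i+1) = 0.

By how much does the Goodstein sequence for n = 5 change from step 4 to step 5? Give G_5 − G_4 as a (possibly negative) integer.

5 —HB3→ 3 + 2 —bump→ 4 + 2 = 6 —(−1)→ 5
5 —HB4→ 4 + 1 —bump→ 5 + 1 = 6 —(−1)→ 5
5 —HB5→ 5 —bump→ 6 = 6 —(−1)→ 5
5 —HB6→ 5 —bump→ 5 = 5 —(−1)→ 4
4 —HB7→ 4 —bump→ 4 = 4 —(−1)→ 3

-1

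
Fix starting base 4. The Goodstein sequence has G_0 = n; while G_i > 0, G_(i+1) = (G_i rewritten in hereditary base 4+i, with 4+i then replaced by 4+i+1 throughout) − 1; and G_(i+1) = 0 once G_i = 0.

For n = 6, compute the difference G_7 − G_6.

-1

base 4: 6 = 4 + 2; at 5: 5 + 2 = 7; next = 6
base 5: 6 = 5 + 1; at 6: 6 + 1 = 7; next = 6
base 6: 6 = 6; at 7: 7 = 7; next = 6
base 7: 6 = 6; at 8: 6 = 6; next = 5
base 8: 5 = 5; at 9: 5 = 5; next = 4
base 9: 4 = 4; at 10: 4 = 4; next = 3
base 10: 3 = 3; at 11: 3 = 3; next = 2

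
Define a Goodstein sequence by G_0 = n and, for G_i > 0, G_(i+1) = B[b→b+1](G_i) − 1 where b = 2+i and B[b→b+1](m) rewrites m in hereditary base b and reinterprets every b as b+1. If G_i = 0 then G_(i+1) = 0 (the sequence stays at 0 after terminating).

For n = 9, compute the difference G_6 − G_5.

base 2: 9 = 2^(2 + 1) + 1; at 3: 3^(3 + 1) + 1 = 82; next = 81
base 3: 81 = 3^(3 + 1); at 4: 4^(4 + 1) = 1024; next = 1023
base 4: 1023 = 3·4^4 + 3·4^3 + 3·4^2 + 3·4 + 3; at 5: 3·5^5 + 3·5^3 + 3·5^2 + 3·5 + 3 = 9843; next = 9842
base 5: 9842 = 3·5^5 + 3·5^3 + 3·5^2 + 3·5 + 2; at 6: 3·6^6 + 3·6^3 + 3·6^2 + 3·6 + 2 = 140744; next = 140743
base 6: 140743 = 3·6^6 + 3·6^3 + 3·6^2 + 3·6 + 1; at 7: 3·7^7 + 3·7^3 + 3·7^2 + 3·7 + 1 = 2471827; next = 2471826
base 7: 2471826 = 3·7^7 + 3·7^3 + 3·7^2 + 3·7; at 8: 3·8^8 + 3·8^3 + 3·8^2 + 3·8 = 50333400; next = 50333399

47861573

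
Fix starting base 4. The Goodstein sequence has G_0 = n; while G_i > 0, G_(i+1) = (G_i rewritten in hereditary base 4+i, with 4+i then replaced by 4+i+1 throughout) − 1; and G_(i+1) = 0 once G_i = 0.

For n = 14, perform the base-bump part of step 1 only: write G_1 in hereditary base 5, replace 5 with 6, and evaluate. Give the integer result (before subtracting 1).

G_0=14  [base 4] 3·4 + 2  →[4↦5]→  3·5 + 2 = 17  −1 ⇒ G_1=16
G_1=16  [base 5] 3·5 + 1  →[5↦6]→  3·6 + 1 = 19  −1 ⇒ G_2=18

19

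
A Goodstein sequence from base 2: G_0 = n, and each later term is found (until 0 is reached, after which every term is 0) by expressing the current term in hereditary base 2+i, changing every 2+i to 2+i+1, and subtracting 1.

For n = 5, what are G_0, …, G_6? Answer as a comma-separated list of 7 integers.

5, 27, 255, 467, 775, 1197, 1751

G_0 = 5. HB_2(5) = 2^2 + 1. Bump = 28. G_1 = 27.
G_1 = 27. HB_3(27) = 3^3. Bump = 256. G_2 = 255.
G_2 = 255. HB_4(255) = 3·4^3 + 3·4^2 + 3·4 + 3. Bump = 468. G_3 = 467.
G_3 = 467. HB_5(467) = 3·5^3 + 3·5^2 + 3·5 + 2. Bump = 776. G_4 = 775.
G_4 = 775. HB_6(775) = 3·6^3 + 3·6^2 + 3·6 + 1. Bump = 1198. G_5 = 1197.
G_5 = 1197. HB_7(1197) = 3·7^3 + 3·7^2 + 3·7. Bump = 1752. G_6 = 1751.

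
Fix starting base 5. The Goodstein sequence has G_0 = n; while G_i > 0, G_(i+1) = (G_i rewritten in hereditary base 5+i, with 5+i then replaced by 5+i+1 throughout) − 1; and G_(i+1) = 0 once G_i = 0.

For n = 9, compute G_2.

9 —HB5→ 5 + 4 —bump→ 6 + 4 = 10 —(−1)→ 9
9 —HB6→ 6 + 3 —bump→ 7 + 3 = 10 —(−1)→ 9

9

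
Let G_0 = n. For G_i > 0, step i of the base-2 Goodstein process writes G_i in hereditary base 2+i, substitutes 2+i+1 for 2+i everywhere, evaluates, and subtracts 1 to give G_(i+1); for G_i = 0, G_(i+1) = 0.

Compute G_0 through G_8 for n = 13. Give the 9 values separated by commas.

[0] 13 ≡ 2^(2 + 1) + 2^2 + 1 (base 2). Lift 3: 109. −1: 108.
[1] 108 ≡ 3^(3 + 1) + 3^3 (base 3). Lift 4: 1280. −1: 1279.
[2] 1279 ≡ 4^(4 + 1) + 3·4^3 + 3·4^2 + 3·4 + 3 (base 4). Lift 5: 16093. −1: 16092.
[3] 16092 ≡ 5^(5 + 1) + 3·5^3 + 3·5^2 + 3·5 + 2 (base 5). Lift 6: 280712. −1: 280711.
[4] 280711 ≡ 6^(6 + 1) + 3·6^3 + 3·6^2 + 3·6 + 1 (base 6). Lift 7: 5765999. −1: 5765998.
[5] 5765998 ≡ 7^(7 + 1) + 3·7^3 + 3·7^2 + 3·7 (base 7). Lift 8: 134219480. −1: 134219479.
[6] 134219479 ≡ 8^(8 + 1) + 3·8^3 + 3·8^2 + 2·8 + 7 (base 8). Lift 9: 3486786856. −1: 3486786855.
[7] 3486786855 ≡ 9^(9 + 1) + 3·9^3 + 3·9^2 + 2·9 + 6 (base 9). Lift 10: 100000003326. −1: 100000003325.

13, 108, 1279, 16092, 280711, 5765998, 134219479, 3486786855, 100000003325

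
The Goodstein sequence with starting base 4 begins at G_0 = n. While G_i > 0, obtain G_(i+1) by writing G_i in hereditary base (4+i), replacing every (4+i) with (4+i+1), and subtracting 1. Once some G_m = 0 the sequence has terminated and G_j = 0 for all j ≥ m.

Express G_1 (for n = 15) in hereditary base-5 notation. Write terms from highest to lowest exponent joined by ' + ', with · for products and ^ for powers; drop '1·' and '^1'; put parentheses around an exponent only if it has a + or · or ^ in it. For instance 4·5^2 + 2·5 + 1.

[0] 15 ≡ 3·4 + 3 (base 4). Lift 5: 18. −1: 17.
[1] 17 ≡ 3·5 + 2 (base 5). Lift 6: 20. −1: 19.

3·5 + 2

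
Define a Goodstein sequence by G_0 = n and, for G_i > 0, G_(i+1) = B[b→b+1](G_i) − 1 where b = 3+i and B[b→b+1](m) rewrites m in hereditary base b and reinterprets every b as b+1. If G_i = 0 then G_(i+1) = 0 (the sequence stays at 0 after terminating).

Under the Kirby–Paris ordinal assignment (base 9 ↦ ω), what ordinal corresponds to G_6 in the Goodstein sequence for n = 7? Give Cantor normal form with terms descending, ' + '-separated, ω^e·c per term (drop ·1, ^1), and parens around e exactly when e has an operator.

step 0: 7 = 2·3 + 1; sub 4 for 3: 2·4 + 1; = 9; G_1 = 9−1 = 8
step 1: 8 = 2·4; sub 5 for 4: 2·5; = 10; G_2 = 10−1 = 9
step 2: 9 = 5 + 4; sub 6 for 5: 6 + 4; = 10; G_3 = 10−1 = 9
step 3: 9 = 6 + 3; sub 7 for 6: 7 + 3; = 10; G_4 = 10−1 = 9
step 4: 9 = 7 + 2; sub 8 for 7: 8 + 2; = 10; G_5 = 10−1 = 9
step 5: 9 = 8 + 1; sub 9 for 8: 9 + 1; = 10; G_6 = 10−1 = 9
step 6: 9 = 9; sub 10 for 9: 10; = 10; G_7 = 10−1 = 9

ω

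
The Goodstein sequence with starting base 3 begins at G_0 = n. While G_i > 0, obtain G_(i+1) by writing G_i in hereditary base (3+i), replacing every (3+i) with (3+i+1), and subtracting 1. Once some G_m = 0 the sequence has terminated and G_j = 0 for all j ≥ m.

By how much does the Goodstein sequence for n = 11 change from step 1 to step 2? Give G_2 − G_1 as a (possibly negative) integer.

8

G_0 = 11. HB_3(11) = 3^2 + 2. Bump = 18. G_1 = 17.
G_1 = 17. HB_4(17) = 4^2 + 1. Bump = 26. G_2 = 25.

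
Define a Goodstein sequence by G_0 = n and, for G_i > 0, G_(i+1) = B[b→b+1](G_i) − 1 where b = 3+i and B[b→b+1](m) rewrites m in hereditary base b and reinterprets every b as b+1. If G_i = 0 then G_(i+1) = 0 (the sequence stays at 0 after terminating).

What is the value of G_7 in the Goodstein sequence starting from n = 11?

51

(0) 11|_3 = 3^2 + 2 ↦ 4^2 + 2|_4 = 18 ⇒ 17
(1) 17|_4 = 4^2 + 1 ↦ 5^2 + 1|_5 = 26 ⇒ 25
(2) 25|_5 = 5^2 ↦ 6^2|_6 = 36 ⇒ 35
(3) 35|_6 = 5·6 + 5 ↦ 5·7 + 5|_7 = 40 ⇒ 39
(4) 39|_7 = 5·7 + 4 ↦ 5·8 + 4|_8 = 44 ⇒ 43
(5) 43|_8 = 5·8 + 3 ↦ 5·9 + 3|_9 = 48 ⇒ 47
(6) 47|_9 = 5·9 + 2 ↦ 5·10 + 2|_10 = 52 ⇒ 51
(7) 51|_10 = 5·10 + 1 ↦ 5·11 + 1|_11 = 56 ⇒ 55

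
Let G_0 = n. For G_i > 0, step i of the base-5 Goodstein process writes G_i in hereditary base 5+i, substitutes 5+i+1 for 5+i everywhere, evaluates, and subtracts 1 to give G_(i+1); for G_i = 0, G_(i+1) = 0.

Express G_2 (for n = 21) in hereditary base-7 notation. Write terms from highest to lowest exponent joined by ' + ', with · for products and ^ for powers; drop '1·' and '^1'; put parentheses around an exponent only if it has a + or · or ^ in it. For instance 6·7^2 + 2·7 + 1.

base 5: 21 = 4·5 + 1; at 6: 4·6 + 1 = 25; next = 24
base 6: 24 = 4·6; at 7: 4·7 = 28; next = 27
base 7: 27 = 3·7 + 6; at 8: 3·8 + 6 = 30; next = 29

3·7 + 6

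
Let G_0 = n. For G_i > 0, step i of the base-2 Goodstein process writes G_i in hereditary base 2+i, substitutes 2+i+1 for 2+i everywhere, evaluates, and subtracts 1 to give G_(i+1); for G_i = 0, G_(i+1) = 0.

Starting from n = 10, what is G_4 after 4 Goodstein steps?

G_0=10  [base 2] 2^(2 + 1) + 2  →[2↦3]→  3^(3 + 1) + 3 = 84  −1 ⇒ G_1=83
G_1=83  [base 3] 3^(3 + 1) + 2  →[3↦4]→  4^(4 + 1) + 2 = 1026  −1 ⇒ G_2=1025
G_2=1025  [base 4] 4^(4 + 1) + 1  →[4↦5]→  5^(5 + 1) + 1 = 15626  −1 ⇒ G_3=15625
G_3=15625  [base 5] 5^(5 + 1)  →[5↦6]→  6^(6 + 1) = 279936  −1 ⇒ G_4=279935
G_4=279935  [base 6] 5·6^6 + 5·6^5 + 5·6^4 + 5·6^3 + 5·6^2 + 5·6 + 5  →[6↦7]→  5·7^7 + 5·7^5 + 5·7^4 + 5·7^3 + 5·7^2 + 5·7 + 5 = 4215755  −1 ⇒ G_5=4215754

279935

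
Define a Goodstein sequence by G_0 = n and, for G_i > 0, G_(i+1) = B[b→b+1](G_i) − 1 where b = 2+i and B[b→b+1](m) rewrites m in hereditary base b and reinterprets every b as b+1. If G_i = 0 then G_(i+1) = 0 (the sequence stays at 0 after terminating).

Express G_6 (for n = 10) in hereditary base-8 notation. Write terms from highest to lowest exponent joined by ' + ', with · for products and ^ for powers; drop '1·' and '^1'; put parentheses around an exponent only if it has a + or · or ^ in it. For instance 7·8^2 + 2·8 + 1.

G_0 = 10. HB_2(10) = 2^(2 + 1) + 2. Bump = 84. G_1 = 83.
G_1 = 83. HB_3(83) = 3^(3 + 1) + 2. Bump = 1026. G_2 = 1025.
G_2 = 1025. HB_4(1025) = 4^(4 + 1) + 1. Bump = 15626. G_3 = 15625.
G_3 = 15625. HB_5(15625) = 5^(5 + 1). Bump = 279936. G_4 = 279935.
G_4 = 279935. HB_6(279935) = 5·6^6 + 5·6^5 + 5·6^4 + 5·6^3 + 5·6^2 + 5·6 + 5. Bump = 4215755. G_5 = 4215754.
G_5 = 4215754. HB_7(4215754) = 5·7^7 + 5·7^5 + 5·7^4 + 5·7^3 + 5·7^2 + 5·7 + 4. Bump = 84073324. G_6 = 84073323.

5·8^8 + 5·8^5 + 5·8^4 + 5·8^3 + 5·8^2 + 5·8 + 3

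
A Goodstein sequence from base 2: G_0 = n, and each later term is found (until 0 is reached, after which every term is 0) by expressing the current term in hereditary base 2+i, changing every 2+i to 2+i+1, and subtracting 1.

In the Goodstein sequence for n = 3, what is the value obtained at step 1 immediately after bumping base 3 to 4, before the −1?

4

step 0: 3 = 2 + 1; sub 3 for 2: 3 + 1; = 4; G_1 = 4−1 = 3
step 1: 3 = 3; sub 4 for 3: 4; = 4; G_2 = 4−1 = 3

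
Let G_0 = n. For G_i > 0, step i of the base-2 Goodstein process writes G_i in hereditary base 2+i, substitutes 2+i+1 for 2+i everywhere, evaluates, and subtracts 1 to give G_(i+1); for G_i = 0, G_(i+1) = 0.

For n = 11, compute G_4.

(0) 11|_2 = 2^(2 + 1) + 2 + 1 ↦ 3^(3 + 1) + 3 + 1|_3 = 85 ⇒ 84
(1) 84|_3 = 3^(3 + 1) + 3 ↦ 4^(4 + 1) + 4|_4 = 1028 ⇒ 1027
(2) 1027|_4 = 4^(4 + 1) + 3 ↦ 5^(5 + 1) + 3|_5 = 15628 ⇒ 15627
(3) 15627|_5 = 5^(5 + 1) + 2 ↦ 6^(6 + 1) + 2|_6 = 279938 ⇒ 279937
(4) 279937|_6 = 6^(6 + 1) + 1 ↦ 7^(7 + 1) + 1|_7 = 5764802 ⇒ 5764801

279937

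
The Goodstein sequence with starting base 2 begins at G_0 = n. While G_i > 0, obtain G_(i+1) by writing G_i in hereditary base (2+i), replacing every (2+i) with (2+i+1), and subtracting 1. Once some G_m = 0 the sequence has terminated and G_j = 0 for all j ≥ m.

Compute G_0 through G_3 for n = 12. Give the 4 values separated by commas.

base 2: 12 = 2^(2 + 1) + 2^2; at 3: 3^(3 + 1) + 3^3 = 108; next = 107
base 3: 107 = 3^(3 + 1) + 2·3^2 + 2·3 + 2; at 4: 4^(4 + 1) + 2·4^2 + 2·4 + 2 = 1066; next = 1065
base 4: 1065 = 4^(4 + 1) + 2·4^2 + 2·4 + 1; at 5: 5^(5 + 1) + 2·5^2 + 2·5 + 1 = 15686; next = 15685

12, 107, 1065, 15685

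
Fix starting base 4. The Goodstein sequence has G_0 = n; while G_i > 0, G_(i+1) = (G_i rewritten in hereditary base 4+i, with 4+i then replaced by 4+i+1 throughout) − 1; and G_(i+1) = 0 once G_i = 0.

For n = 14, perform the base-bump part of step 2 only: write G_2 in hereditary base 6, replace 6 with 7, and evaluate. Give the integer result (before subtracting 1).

21

step 0: 14 = 3·4 + 2; sub 5 for 4: 3·5 + 2; = 17; G_1 = 17−1 = 16
step 1: 16 = 3·5 + 1; sub 6 for 5: 3·6 + 1; = 19; G_2 = 19−1 = 18
step 2: 18 = 3·6; sub 7 for 6: 3·7; = 21; G_3 = 21−1 = 20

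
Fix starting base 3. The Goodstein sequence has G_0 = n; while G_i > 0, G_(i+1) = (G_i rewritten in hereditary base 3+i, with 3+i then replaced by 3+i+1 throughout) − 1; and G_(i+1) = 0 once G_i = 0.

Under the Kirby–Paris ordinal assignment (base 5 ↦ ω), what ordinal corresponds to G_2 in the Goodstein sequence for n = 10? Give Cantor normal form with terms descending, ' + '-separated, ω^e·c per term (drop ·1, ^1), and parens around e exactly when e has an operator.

base 3: 10 = 3^2 + 1; at 4: 4^2 + 1 = 17; next = 16
base 4: 16 = 4^2; at 5: 5^2 = 25; next = 24

ω·4 + 4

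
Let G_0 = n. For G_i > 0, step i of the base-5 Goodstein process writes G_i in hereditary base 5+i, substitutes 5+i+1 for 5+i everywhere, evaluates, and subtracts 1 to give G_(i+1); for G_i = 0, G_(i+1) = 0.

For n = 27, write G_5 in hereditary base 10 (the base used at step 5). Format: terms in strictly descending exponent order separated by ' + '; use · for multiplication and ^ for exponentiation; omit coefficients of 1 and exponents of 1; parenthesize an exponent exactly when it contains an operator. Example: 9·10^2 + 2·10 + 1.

G_0=27  [base 5] 5^2 + 2  →[5↦6]→  6^2 + 2 = 38  −1 ⇒ G_1=37
G_1=37  [base 6] 6^2 + 1  →[6↦7]→  7^2 + 1 = 50  −1 ⇒ G_2=49
G_2=49  [base 7] 7^2  →[7↦8]→  8^2 = 64  −1 ⇒ G_3=63
G_3=63  [base 8] 7·8 + 7  →[8↦9]→  7·9 + 7 = 70  −1 ⇒ G_4=69
G_4=69  [base 9] 7·9 + 6  →[9↦10]→  7·10 + 6 = 76  −1 ⇒ G_5=75
G_5=75  [base 10] 7·10 + 5  →[10↦11]→  7·11 + 5 = 82  −1 ⇒ G_6=81

7·10 + 5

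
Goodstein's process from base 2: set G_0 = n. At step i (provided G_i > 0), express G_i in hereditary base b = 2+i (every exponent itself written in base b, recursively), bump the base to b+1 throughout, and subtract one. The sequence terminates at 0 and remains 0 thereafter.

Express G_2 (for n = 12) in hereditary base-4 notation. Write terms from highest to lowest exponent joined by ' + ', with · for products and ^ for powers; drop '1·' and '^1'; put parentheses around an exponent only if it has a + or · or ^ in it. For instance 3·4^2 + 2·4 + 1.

4^(4 + 1) + 2·4^2 + 2·4 + 1

step 0: 12 = 2^(2 + 1) + 2^2; sub 3 for 2: 3^(3 + 1) + 3^3; = 108; G_1 = 108−1 = 107
step 1: 107 = 3^(3 + 1) + 2·3^2 + 2·3 + 2; sub 4 for 3: 4^(4 + 1) + 2·4^2 + 2·4 + 2; = 1066; G_2 = 1066−1 = 1065
step 2: 1065 = 4^(4 + 1) + 2·4^2 + 2·4 + 1; sub 5 for 4: 5^(5 + 1) + 2·5^2 + 2·5 + 1; = 15686; G_3 = 15686−1 = 15685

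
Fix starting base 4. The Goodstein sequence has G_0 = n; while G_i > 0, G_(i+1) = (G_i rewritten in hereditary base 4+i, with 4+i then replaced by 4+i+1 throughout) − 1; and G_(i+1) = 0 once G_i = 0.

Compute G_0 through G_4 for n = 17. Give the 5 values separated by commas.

[0] 17 ≡ 4^2 + 1 (base 4). Lift 5: 26. −1: 25.
[1] 25 ≡ 5^2 (base 5). Lift 6: 36. −1: 35.
[2] 35 ≡ 5·6 + 5 (base 6). Lift 7: 40. −1: 39.
[3] 39 ≡ 5·7 + 4 (base 7). Lift 8: 44. −1: 43.

17, 25, 35, 39, 43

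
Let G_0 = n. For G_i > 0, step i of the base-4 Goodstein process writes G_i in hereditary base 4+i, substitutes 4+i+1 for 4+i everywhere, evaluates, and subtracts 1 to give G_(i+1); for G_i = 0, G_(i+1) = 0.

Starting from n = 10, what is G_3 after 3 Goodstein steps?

i=0: 10 = 2·4 + 2 (b=4); 4→5: 2·5 + 2 = 12; 12−1 = 11
i=1: 11 = 2·5 + 1 (b=5); 5→6: 2·6 + 1 = 13; 13−1 = 12
i=2: 12 = 2·6 (b=6); 6→7: 2·7 = 14; 14−1 = 13
i=3: 13 = 7 + 6 (b=7); 7→8: 8 + 6 = 14; 14−1 = 13

13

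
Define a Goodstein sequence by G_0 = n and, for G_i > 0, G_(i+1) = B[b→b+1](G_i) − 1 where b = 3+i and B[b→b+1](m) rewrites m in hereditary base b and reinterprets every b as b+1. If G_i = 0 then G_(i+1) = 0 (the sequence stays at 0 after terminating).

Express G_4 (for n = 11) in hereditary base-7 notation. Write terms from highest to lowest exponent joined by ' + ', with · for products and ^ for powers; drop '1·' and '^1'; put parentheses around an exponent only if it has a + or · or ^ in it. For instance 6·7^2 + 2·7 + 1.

(0) 11|_3 = 3^2 + 2 ↦ 4^2 + 2|_4 = 18 ⇒ 17
(1) 17|_4 = 4^2 + 1 ↦ 5^2 + 1|_5 = 26 ⇒ 25
(2) 25|_5 = 5^2 ↦ 6^2|_6 = 36 ⇒ 35
(3) 35|_6 = 5·6 + 5 ↦ 5·7 + 5|_7 = 40 ⇒ 39
(4) 39|_7 = 5·7 + 4 ↦ 5·8 + 4|_8 = 44 ⇒ 43

5·7 + 4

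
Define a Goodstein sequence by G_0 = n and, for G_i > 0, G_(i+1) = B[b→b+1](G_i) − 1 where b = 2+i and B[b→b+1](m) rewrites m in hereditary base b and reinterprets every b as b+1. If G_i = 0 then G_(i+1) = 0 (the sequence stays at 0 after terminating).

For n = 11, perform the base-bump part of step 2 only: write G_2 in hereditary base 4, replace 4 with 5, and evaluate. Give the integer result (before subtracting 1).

15628

G_0=11  [base 2] 2^(2 + 1) + 2 + 1  →[2↦3]→  3^(3 + 1) + 3 + 1 = 85  −1 ⇒ G_1=84
G_1=84  [base 3] 3^(3 + 1) + 3  →[3↦4]→  4^(4 + 1) + 4 = 1028  −1 ⇒ G_2=1027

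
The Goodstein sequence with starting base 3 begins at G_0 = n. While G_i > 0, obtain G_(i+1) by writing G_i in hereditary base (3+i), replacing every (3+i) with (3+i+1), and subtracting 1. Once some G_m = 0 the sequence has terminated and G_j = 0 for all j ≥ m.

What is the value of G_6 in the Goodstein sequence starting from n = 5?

2

[0] 5 ≡ 3 + 2 (base 3). Lift 4: 6. −1: 5.
[1] 5 ≡ 4 + 1 (base 4). Lift 5: 6. −1: 5.
[2] 5 ≡ 5 (base 5). Lift 6: 6. −1: 5.
[3] 5 ≡ 5 (base 6). Lift 7: 5. −1: 4.
[4] 4 ≡ 4 (base 7). Lift 8: 4. −1: 3.
[5] 3 ≡ 3 (base 8). Lift 9: 3. −1: 2.
[6] 2 ≡ 2 (base 9). Lift 10: 2. −1: 1.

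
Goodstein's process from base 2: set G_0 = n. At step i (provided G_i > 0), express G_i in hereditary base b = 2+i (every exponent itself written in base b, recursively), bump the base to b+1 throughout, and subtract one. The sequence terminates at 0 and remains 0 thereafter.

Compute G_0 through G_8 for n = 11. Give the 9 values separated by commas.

11, 84, 1027, 15627, 279937, 5764801, 134217727, 2749609302, 70077777775

i=0: 11 = 2^(2 + 1) + 2 + 1 (b=2); 2→3: 3^(3 + 1) + 3 + 1 = 85; 85−1 = 84
i=1: 84 = 3^(3 + 1) + 3 (b=3); 3→4: 4^(4 + 1) + 4 = 1028; 1028−1 = 1027
i=2: 1027 = 4^(4 + 1) + 3 (b=4); 4→5: 5^(5 + 1) + 3 = 15628; 15628−1 = 15627
i=3: 15627 = 5^(5 + 1) + 2 (b=5); 5→6: 6^(6 + 1) + 2 = 279938; 279938−1 = 279937
i=4: 279937 = 6^(6 + 1) + 1 (b=6); 6→7: 7^(7 + 1) + 1 = 5764802; 5764802−1 = 5764801
i=5: 5764801 = 7^(7 + 1) (b=7); 7→8: 8^(8 + 1) = 134217728; 134217728−1 = 134217727
i=6: 134217727 = 7·8^8 + 7·8^7 + 7·8^6 + 7·8^5 + 7·8^4 + 7·8^3 + 7·8^2 + 7·8 + 7 (b=8); 8→9: 7·9^9 + 7·9^7 + 7·9^6 + 7·9^5 + 7·9^4 + 7·9^3 + 7·9^2 + 7·9 + 7 = 2749609303; 2749609303−1 = 2749609302
i=7: 2749609302 = 7·9^9 + 7·9^7 + 7·9^6 + 7·9^5 + 7·9^4 + 7·9^3 + 7·9^2 + 7·9 + 6 (b=9); 9→10: 7·10^10 + 7·10^7 + 7·10^6 + 7·10^5 + 7·10^4 + 7·10^3 + 7·10^2 + 7·10 + 6 = 70077777776; 70077777776−1 = 70077777775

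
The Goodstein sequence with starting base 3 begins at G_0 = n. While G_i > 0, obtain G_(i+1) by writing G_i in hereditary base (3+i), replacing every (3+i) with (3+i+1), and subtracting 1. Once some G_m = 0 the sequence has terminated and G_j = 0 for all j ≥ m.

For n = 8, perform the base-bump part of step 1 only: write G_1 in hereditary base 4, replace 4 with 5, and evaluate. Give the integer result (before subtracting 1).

11

[0] 8 ≡ 2·3 + 2 (base 3). Lift 4: 10. −1: 9.
[1] 9 ≡ 2·4 + 1 (base 4). Lift 5: 11. −1: 10.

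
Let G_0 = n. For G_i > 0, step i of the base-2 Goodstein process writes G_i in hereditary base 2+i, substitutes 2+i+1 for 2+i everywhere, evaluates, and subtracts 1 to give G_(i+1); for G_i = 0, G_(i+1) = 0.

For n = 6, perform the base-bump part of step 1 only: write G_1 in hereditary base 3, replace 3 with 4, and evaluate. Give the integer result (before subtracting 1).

i=0: 6 = 2^2 + 2 (b=2); 2→3: 3^3 + 3 = 30; 30−1 = 29
i=1: 29 = 3^3 + 2 (b=3); 3→4: 4^4 + 2 = 258; 258−1 = 257

258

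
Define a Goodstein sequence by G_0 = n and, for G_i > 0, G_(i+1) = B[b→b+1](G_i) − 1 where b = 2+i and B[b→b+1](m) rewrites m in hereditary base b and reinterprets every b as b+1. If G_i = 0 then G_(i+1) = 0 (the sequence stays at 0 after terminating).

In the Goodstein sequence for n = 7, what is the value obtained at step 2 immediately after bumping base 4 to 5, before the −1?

3128

step 0: 7 = 2^2 + 2 + 1; sub 3 for 2: 3^3 + 3 + 1; = 31; G_1 = 31−1 = 30
step 1: 30 = 3^3 + 3; sub 4 for 3: 4^4 + 4; = 260; G_2 = 260−1 = 259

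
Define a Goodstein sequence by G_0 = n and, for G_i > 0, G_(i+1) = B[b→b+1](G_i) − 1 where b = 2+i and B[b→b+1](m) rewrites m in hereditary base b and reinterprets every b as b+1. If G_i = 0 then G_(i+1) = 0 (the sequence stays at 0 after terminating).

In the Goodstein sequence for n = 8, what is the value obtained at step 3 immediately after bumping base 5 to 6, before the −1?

[0] 8 ≡ 2^(2 + 1) (base 2). Lift 3: 81. −1: 80.
[1] 80 ≡ 2·3^3 + 2·3^2 + 2·3 + 2 (base 3). Lift 4: 554. −1: 553.
[2] 553 ≡ 2·4^4 + 2·4^2 + 2·4 + 1 (base 4). Lift 5: 6311. −1: 6310.
[3] 6310 ≡ 2·5^5 + 2·5^2 + 2·5 (base 5). Lift 6: 93396. −1: 93395.

93396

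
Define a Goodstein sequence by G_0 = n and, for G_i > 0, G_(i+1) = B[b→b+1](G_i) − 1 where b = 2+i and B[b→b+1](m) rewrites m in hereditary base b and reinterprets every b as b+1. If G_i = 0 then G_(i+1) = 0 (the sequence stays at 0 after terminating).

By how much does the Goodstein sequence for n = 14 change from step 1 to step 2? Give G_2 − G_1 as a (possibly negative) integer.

base 2: 14 = 2^(2 + 1) + 2^2 + 2; at 3: 3^(3 + 1) + 3^3 + 3 = 111; next = 110
base 3: 110 = 3^(3 + 1) + 3^3 + 2; at 4: 4^(4 + 1) + 4^4 + 2 = 1282; next = 1281

1171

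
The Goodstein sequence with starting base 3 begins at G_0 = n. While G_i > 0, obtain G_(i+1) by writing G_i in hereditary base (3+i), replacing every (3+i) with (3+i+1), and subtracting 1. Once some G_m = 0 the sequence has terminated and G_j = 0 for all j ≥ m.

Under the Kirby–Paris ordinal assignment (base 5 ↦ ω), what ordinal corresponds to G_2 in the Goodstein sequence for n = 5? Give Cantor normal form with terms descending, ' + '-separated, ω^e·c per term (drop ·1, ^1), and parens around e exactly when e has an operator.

G_0 = 5. HB_3(5) = 3 + 2. Bump = 6. G_1 = 5.
G_1 = 5. HB_4(5) = 4 + 1. Bump = 6. G_2 = 5.
G_2 = 5. HB_5(5) = 5. Bump = 6. G_3 = 5.

ω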